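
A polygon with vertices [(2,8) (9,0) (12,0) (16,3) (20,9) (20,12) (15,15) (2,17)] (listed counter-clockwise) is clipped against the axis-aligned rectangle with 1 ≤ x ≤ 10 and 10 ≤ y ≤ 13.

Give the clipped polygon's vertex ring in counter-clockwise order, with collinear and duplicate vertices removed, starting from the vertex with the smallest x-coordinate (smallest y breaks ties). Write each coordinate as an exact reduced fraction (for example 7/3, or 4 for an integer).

1. After x ≥ 1: [(2,8) (9,0) (12,0) (16,3) (20,9) (20,12) (15,15) (2,17)]
2. After x ≤ 10: [(2,8) (9,0) (10,0) (10,205/13) (2,17)]
3. After y ≥ 10: [(2,10) (10,10) (10,205/13) (2,17)]
4. After y ≤ 13: [(2,13) (2,10) (10,10) (10,13)]
5. Canonical ring: [(2,10) (10,10) (10,13) (2,13)]

Clipped polygon: [(2,10) (10,10) (10,13) (2,13)]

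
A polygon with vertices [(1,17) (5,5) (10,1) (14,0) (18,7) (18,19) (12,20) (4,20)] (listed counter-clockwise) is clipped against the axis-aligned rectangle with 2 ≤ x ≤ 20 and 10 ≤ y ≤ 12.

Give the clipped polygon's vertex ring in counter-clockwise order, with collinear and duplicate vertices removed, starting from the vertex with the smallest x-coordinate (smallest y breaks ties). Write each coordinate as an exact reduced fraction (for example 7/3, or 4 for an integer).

Clipped polygon: [(8/3,12) (10/3,10) (18,10) (18,12)]

1. After x ≥ 2: [(2,18) (2,14) (5,5) (10,1) (14,0) (18,7) (18,19) (12,20) (4,20)]
2. After x ≤ 20: [(2,18) (2,14) (5,5) (10,1) (14,0) (18,7) (18,19) (12,20) (4,20)]
3. After y ≥ 10: [(2,18) (2,14) (10/3,10) (18,10) (18,19) (12,20) (4,20)]
4. After y ≤ 12: [(8/3,12) (10/3,10) (18,10) (18,12)]
5. Canonical ring: [(8/3,12) (10/3,10) (18,10) (18,12)]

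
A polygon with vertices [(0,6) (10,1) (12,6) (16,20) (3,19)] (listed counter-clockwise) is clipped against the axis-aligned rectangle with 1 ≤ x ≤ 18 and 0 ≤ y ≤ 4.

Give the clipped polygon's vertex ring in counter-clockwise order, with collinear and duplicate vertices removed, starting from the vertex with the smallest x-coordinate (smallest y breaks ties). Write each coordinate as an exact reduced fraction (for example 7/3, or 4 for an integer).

1. After x ≥ 1: [(1,31/3) (1,11/2) (10,1) (12,6) (16,20) (3,19)]
2. After x ≤ 18: [(1,31/3) (1,11/2) (10,1) (12,6) (16,20) (3,19)]
3. After y ≥ 0: [(1,31/3) (1,11/2) (10,1) (12,6) (16,20) (3,19)]
4. After y ≤ 4: [(4,4) (10,1) (56/5,4)]
5. Canonical ring: [(4,4) (10,1) (56/5,4)]

Clipped polygon: [(4,4) (10,1) (56/5,4)]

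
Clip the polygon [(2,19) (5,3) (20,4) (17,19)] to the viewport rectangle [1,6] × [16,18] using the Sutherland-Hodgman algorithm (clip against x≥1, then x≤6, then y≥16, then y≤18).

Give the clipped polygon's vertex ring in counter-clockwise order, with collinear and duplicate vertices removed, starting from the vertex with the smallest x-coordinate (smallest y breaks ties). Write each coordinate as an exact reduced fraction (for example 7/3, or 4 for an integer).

1. After x ≥ 1: [(2,19) (5,3) (20,4) (17,19)]
2. After x ≤ 6: [(6,19) (2,19) (5,3) (6,46/15)]
3. After y ≥ 16: [(6,16) (6,19) (2,19) (41/16,16)]
4. After y ≤ 18: [(6,16) (6,18) (35/16,18) (41/16,16)]
5. Canonical ring: [(35/16,18) (41/16,16) (6,16) (6,18)]

Clipped polygon: [(35/16,18) (41/16,16) (6,16) (6,18)]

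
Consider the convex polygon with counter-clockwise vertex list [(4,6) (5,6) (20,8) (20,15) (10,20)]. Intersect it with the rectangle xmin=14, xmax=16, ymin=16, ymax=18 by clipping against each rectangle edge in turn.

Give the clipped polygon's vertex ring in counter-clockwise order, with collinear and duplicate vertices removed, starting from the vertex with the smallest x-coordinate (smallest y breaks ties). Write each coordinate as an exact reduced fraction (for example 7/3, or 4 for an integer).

1. After x ≥ 14: [(14,36/5) (20,8) (20,15) (14,18)]
2. After x ≤ 16: [(14,36/5) (16,112/15) (16,17) (14,18)]
3. After y ≥ 16: [(14,16) (16,16) (16,17) (14,18)]
4. After y ≤ 18: [(14,16) (16,16) (16,17) (14,18)]
5. Canonical ring: [(14,16) (16,16) (16,17) (14,18)]

Clipped polygon: [(14,16) (16,16) (16,17) (14,18)]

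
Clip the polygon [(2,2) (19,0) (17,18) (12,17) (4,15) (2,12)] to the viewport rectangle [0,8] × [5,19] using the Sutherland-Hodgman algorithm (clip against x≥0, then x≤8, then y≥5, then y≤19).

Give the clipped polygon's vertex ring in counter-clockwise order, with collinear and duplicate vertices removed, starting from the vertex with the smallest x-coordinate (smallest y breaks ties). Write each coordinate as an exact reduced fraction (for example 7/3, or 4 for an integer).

1. After x ≥ 0: [(2,2) (19,0) (17,18) (12,17) (4,15) (2,12)]
2. After x ≤ 8: [(2,2) (8,22/17) (8,16) (4,15) (2,12)]
3. After y ≥ 5: [(2,5) (8,5) (8,16) (4,15) (2,12)]
4. After y ≤ 19: [(2,5) (8,5) (8,16) (4,15) (2,12)]
5. Canonical ring: [(2,5) (8,5) (8,16) (4,15) (2,12)]

Clipped polygon: [(2,5) (8,5) (8,16) (4,15) (2,12)]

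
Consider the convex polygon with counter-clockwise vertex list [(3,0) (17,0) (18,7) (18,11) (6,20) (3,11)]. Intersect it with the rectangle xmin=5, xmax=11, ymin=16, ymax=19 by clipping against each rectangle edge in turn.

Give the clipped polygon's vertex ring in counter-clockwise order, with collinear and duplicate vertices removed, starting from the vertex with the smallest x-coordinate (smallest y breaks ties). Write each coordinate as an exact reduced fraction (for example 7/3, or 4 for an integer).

1. After x ≥ 5: [(5,0) (17,0) (18,7) (18,11) (6,20) (5,17)]
2. After x ≤ 11: [(5,0) (11,0) (11,65/4) (6,20) (5,17)]
3. After y ≥ 16: [(5,16) (11,16) (11,65/4) (6,20) (5,17)]
4. After y ≤ 19: [(5,16) (11,16) (11,65/4) (22/3,19) (17/3,19) (5,17)]
5. Canonical ring: [(5,16) (11,16) (11,65/4) (22/3,19) (17/3,19) (5,17)]

Clipped polygon: [(5,16) (11,16) (11,65/4) (22/3,19) (17/3,19) (5,17)]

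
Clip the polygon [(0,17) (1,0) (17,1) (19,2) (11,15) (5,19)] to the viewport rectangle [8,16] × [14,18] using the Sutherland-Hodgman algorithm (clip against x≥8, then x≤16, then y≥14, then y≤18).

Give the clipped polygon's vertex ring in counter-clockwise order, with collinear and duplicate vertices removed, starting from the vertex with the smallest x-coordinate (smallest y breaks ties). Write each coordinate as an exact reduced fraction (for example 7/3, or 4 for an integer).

1. After x ≥ 8: [(8,7/16) (17,1) (19,2) (11,15) (8,17)]
2. After x ≤ 16: [(8,7/16) (16,15/16) (16,55/8) (11,15) (8,17)]
3. After y ≥ 14: [(8,14) (151/13,14) (11,15) (8,17)]
4. After y ≤ 18: [(8,14) (151/13,14) (11,15) (8,17)]
5. Canonical ring: [(8,14) (151/13,14) (11,15) (8,17)]

Clipped polygon: [(8,14) (151/13,14) (11,15) (8,17)]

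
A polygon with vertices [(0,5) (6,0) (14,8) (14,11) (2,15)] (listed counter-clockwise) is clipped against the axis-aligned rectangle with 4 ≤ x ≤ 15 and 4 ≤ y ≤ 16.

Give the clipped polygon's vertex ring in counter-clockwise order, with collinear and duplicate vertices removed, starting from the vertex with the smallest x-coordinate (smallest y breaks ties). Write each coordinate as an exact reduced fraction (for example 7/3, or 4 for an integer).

Clipped polygon: [(4,4) (10,4) (14,8) (14,11) (4,43/3)]

1. After x ≥ 4: [(4,5/3) (6,0) (14,8) (14,11) (4,43/3)]
2. After x ≤ 15: [(4,5/3) (6,0) (14,8) (14,11) (4,43/3)]
3. After y ≥ 4: [(4,4) (10,4) (14,8) (14,11) (4,43/3)]
4. After y ≤ 16: [(4,4) (10,4) (14,8) (14,11) (4,43/3)]
5. Canonical ring: [(4,4) (10,4) (14,8) (14,11) (4,43/3)]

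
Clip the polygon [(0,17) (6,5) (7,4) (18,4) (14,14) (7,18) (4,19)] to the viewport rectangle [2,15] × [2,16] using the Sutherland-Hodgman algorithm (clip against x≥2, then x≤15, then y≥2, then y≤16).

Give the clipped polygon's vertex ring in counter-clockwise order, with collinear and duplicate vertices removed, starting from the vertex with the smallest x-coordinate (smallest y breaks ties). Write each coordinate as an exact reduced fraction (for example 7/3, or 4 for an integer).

Clipped polygon: [(2,13) (6,5) (7,4) (15,4) (15,23/2) (14,14) (21/2,16) (2,16)]

1. After x ≥ 2: [(2,18) (2,13) (6,5) (7,4) (18,4) (14,14) (7,18) (4,19)]
2. After x ≤ 15: [(2,18) (2,13) (6,5) (7,4) (15,4) (15,23/2) (14,14) (7,18) (4,19)]
3. After y ≥ 2: [(2,18) (2,13) (6,5) (7,4) (15,4) (15,23/2) (14,14) (7,18) (4,19)]
4. After y ≤ 16: [(2,16) (2,13) (6,5) (7,4) (15,4) (15,23/2) (14,14) (21/2,16)]
5. Canonical ring: [(2,13) (6,5) (7,4) (15,4) (15,23/2) (14,14) (21/2,16) (2,16)]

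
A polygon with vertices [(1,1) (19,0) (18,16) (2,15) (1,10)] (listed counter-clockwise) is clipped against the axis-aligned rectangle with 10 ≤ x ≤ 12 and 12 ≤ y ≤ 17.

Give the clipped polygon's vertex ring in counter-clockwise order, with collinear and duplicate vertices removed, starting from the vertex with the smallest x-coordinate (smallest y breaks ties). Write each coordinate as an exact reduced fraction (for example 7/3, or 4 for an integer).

1. After x ≥ 10: [(10,1/2) (19,0) (18,16) (10,31/2)]
2. After x ≤ 12: [(10,1/2) (12,7/18) (12,125/8) (10,31/2)]
3. After y ≥ 12: [(10,12) (12,12) (12,125/8) (10,31/2)]
4. After y ≤ 17: [(10,12) (12,12) (12,125/8) (10,31/2)]
5. Canonical ring: [(10,12) (12,12) (12,125/8) (10,31/2)]

Clipped polygon: [(10,12) (12,12) (12,125/8) (10,31/2)]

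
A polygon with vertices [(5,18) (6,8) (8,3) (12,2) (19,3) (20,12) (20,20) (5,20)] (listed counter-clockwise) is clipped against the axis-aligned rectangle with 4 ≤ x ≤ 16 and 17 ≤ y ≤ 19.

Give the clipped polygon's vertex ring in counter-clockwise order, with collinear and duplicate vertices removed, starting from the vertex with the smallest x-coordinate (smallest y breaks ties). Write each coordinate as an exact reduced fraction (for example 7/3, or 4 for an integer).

1. After x ≥ 4: [(5,18) (6,8) (8,3) (12,2) (19,3) (20,12) (20,20) (5,20)]
2. After x ≤ 16: [(5,18) (6,8) (8,3) (12,2) (16,18/7) (16,20) (5,20)]
3. After y ≥ 17: [(5,18) (51/10,17) (16,17) (16,20) (5,20)]
4. After y ≤ 19: [(5,19) (5,18) (51/10,17) (16,17) (16,19)]
5. Canonical ring: [(5,18) (51/10,17) (16,17) (16,19) (5,19)]

Clipped polygon: [(5,18) (51/10,17) (16,17) (16,19) (5,19)]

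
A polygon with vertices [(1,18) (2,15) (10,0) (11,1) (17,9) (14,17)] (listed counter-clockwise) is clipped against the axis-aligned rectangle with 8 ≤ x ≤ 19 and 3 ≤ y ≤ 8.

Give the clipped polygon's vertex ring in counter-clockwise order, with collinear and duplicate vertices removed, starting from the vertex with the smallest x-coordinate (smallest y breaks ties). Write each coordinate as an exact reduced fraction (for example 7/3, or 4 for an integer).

1. After x ≥ 8: [(8,227/13) (8,15/4) (10,0) (11,1) (17,9) (14,17)]
2. After x ≤ 19: [(8,227/13) (8,15/4) (10,0) (11,1) (17,9) (14,17)]
3. After y ≥ 3: [(8,227/13) (8,15/4) (42/5,3) (25/2,3) (17,9) (14,17)]
4. After y ≤ 8: [(8,8) (8,15/4) (42/5,3) (25/2,3) (65/4,8)]
5. Canonical ring: [(8,15/4) (42/5,3) (25/2,3) (65/4,8) (8,8)]

Clipped polygon: [(8,15/4) (42/5,3) (25/2,3) (65/4,8) (8,8)]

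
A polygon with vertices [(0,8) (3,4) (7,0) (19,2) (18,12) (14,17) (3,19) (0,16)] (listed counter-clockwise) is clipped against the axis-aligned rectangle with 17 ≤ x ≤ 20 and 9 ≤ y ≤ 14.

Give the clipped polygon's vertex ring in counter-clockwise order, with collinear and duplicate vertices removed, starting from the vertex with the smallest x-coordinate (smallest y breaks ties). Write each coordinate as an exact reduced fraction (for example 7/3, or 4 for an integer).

Clipped polygon: [(17,9) (183/10,9) (18,12) (17,53/4)]

1. After x ≥ 17: [(17,5/3) (19,2) (18,12) (17,53/4)]
2. After x ≤ 20: [(17,5/3) (19,2) (18,12) (17,53/4)]
3. After y ≥ 9: [(17,9) (183/10,9) (18,12) (17,53/4)]
4. After y ≤ 14: [(17,9) (183/10,9) (18,12) (17,53/4)]
5. Canonical ring: [(17,9) (183/10,9) (18,12) (17,53/4)]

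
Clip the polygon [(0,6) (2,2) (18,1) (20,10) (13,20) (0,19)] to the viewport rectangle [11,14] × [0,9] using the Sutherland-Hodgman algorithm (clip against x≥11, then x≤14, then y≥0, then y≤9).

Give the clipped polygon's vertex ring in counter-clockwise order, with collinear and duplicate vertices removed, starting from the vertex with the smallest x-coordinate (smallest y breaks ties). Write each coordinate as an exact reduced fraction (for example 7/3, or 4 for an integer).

Clipped polygon: [(11,23/16) (14,5/4) (14,9) (11,9)]

1. After x ≥ 11: [(11,23/16) (18,1) (20,10) (13,20) (11,258/13)]
2. After x ≤ 14: [(11,23/16) (14,5/4) (14,130/7) (13,20) (11,258/13)]
3. After y ≥ 0: [(11,23/16) (14,5/4) (14,130/7) (13,20) (11,258/13)]
4. After y ≤ 9: [(11,9) (11,23/16) (14,5/4) (14,9)]
5. Canonical ring: [(11,23/16) (14,5/4) (14,9) (11,9)]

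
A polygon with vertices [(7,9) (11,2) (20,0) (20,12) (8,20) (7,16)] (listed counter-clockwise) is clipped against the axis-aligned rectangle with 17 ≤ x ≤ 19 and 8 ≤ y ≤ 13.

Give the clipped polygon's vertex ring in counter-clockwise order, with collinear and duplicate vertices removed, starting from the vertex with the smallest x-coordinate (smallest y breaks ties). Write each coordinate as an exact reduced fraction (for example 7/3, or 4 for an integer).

1. After x ≥ 17: [(17,2/3) (20,0) (20,12) (17,14)]
2. After x ≤ 19: [(17,2/3) (19,2/9) (19,38/3) (17,14)]
3. After y ≥ 8: [(17,8) (19,8) (19,38/3) (17,14)]
4. After y ≤ 13: [(17,13) (17,8) (19,8) (19,38/3) (37/2,13)]
5. Canonical ring: [(17,8) (19,8) (19,38/3) (37/2,13) (17,13)]

Clipped polygon: [(17,8) (19,8) (19,38/3) (37/2,13) (17,13)]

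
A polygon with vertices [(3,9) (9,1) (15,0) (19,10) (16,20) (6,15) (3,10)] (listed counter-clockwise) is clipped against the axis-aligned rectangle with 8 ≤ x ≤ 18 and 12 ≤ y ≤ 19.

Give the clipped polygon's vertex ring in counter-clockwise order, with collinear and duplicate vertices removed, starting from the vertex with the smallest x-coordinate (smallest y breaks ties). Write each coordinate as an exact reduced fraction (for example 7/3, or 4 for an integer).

Clipped polygon: [(8,12) (18,12) (18,40/3) (163/10,19) (14,19) (8,16)]

1. After x ≥ 8: [(8,7/3) (9,1) (15,0) (19,10) (16,20) (8,16)]
2. After x ≤ 18: [(8,7/3) (9,1) (15,0) (18,15/2) (18,40/3) (16,20) (8,16)]
3. After y ≥ 12: [(8,12) (18,12) (18,40/3) (16,20) (8,16)]
4. After y ≤ 19: [(8,12) (18,12) (18,40/3) (163/10,19) (14,19) (8,16)]
5. Canonical ring: [(8,12) (18,12) (18,40/3) (163/10,19) (14,19) (8,16)]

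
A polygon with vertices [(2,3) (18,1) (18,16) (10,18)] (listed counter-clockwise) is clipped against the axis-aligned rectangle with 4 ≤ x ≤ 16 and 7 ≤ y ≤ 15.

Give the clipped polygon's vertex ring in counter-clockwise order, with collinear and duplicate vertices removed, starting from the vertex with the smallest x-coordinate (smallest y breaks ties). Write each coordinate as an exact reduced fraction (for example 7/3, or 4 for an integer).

1. After x ≥ 4: [(4,27/4) (4,11/4) (18,1) (18,16) (10,18)]
2. After x ≤ 16: [(4,27/4) (4,11/4) (16,5/4) (16,33/2) (10,18)]
3. After y ≥ 7: [(62/15,7) (16,7) (16,33/2) (10,18)]
4. After y ≤ 15: [(42/5,15) (62/15,7) (16,7) (16,15)]
5. Canonical ring: [(62/15,7) (16,7) (16,15) (42/5,15)]

Clipped polygon: [(62/15,7) (16,7) (16,15) (42/5,15)]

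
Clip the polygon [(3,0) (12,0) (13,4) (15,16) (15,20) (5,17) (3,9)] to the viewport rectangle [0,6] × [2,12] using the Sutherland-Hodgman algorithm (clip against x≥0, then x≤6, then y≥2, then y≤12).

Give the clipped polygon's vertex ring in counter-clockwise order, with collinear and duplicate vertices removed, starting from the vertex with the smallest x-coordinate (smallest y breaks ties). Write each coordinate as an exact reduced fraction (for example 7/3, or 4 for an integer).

Clipped polygon: [(3,2) (6,2) (6,12) (15/4,12) (3,9)]

1. After x ≥ 0: [(3,0) (12,0) (13,4) (15,16) (15,20) (5,17) (3,9)]
2. After x ≤ 6: [(3,0) (6,0) (6,173/10) (5,17) (3,9)]
3. After y ≥ 2: [(3,2) (6,2) (6,173/10) (5,17) (3,9)]
4. After y ≤ 12: [(3,2) (6,2) (6,12) (15/4,12) (3,9)]
5. Canonical ring: [(3,2) (6,2) (6,12) (15/4,12) (3,9)]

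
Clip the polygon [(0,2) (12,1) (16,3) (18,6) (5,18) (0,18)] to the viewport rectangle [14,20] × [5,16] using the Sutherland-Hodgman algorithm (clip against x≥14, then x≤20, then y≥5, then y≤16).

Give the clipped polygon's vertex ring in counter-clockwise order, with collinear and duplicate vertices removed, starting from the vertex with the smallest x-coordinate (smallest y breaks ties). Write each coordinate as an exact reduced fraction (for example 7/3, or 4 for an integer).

1. After x ≥ 14: [(14,2) (16,3) (18,6) (14,126/13)]
2. After x ≤ 20: [(14,2) (16,3) (18,6) (14,126/13)]
3. After y ≥ 5: [(14,5) (52/3,5) (18,6) (14,126/13)]
4. After y ≤ 16: [(14,5) (52/3,5) (18,6) (14,126/13)]
5. Canonical ring: [(14,5) (52/3,5) (18,6) (14,126/13)]

Clipped polygon: [(14,5) (52/3,5) (18,6) (14,126/13)]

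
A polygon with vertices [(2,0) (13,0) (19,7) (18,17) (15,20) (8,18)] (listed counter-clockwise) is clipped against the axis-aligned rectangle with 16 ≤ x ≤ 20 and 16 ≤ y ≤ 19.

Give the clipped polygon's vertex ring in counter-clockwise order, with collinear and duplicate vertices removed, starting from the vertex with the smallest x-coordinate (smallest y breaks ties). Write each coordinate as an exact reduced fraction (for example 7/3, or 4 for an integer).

1. After x ≥ 16: [(16,7/2) (19,7) (18,17) (16,19)]
2. After x ≤ 20: [(16,7/2) (19,7) (18,17) (16,19)]
3. After y ≥ 16: [(16,16) (181/10,16) (18,17) (16,19)]
4. After y ≤ 19: [(16,16) (181/10,16) (18,17) (16,19)]
5. Canonical ring: [(16,16) (181/10,16) (18,17) (16,19)]

Clipped polygon: [(16,16) (181/10,16) (18,17) (16,19)]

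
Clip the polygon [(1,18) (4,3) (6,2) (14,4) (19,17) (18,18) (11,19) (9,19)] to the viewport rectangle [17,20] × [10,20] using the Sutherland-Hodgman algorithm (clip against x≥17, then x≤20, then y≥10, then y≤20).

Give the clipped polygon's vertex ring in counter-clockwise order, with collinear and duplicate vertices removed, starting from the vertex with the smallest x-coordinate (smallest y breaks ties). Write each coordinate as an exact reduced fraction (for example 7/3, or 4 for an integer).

Clipped polygon: [(17,59/5) (19,17) (18,18) (17,127/7)]

1. After x ≥ 17: [(17,59/5) (19,17) (18,18) (17,127/7)]
2. After x ≤ 20: [(17,59/5) (19,17) (18,18) (17,127/7)]
3. After y ≥ 10: [(17,59/5) (19,17) (18,18) (17,127/7)]
4. After y ≤ 20: [(17,59/5) (19,17) (18,18) (17,127/7)]
5. Canonical ring: [(17,59/5) (19,17) (18,18) (17,127/7)]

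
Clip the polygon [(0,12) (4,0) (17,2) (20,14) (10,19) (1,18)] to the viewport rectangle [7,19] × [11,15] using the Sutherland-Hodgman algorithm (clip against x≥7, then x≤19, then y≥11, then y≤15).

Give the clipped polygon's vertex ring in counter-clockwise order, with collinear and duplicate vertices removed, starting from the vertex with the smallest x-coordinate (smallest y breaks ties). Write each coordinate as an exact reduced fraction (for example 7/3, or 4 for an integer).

Clipped polygon: [(7,11) (19,11) (19,29/2) (18,15) (7,15)]

1. After x ≥ 7: [(7,6/13) (17,2) (20,14) (10,19) (7,56/3)]
2. After x ≤ 19: [(7,6/13) (17,2) (19,10) (19,29/2) (10,19) (7,56/3)]
3. After y ≥ 11: [(7,11) (19,11) (19,29/2) (10,19) (7,56/3)]
4. After y ≤ 15: [(7,15) (7,11) (19,11) (19,29/2) (18,15)]
5. Canonical ring: [(7,11) (19,11) (19,29/2) (18,15) (7,15)]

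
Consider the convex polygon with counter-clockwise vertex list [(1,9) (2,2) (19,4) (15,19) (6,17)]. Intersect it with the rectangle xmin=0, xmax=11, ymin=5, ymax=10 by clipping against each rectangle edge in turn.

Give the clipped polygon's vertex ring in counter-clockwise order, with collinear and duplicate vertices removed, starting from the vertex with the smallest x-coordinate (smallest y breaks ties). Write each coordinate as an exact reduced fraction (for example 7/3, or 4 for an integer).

1. After x ≥ 0: [(1,9) (2,2) (19,4) (15,19) (6,17)]
2. After x ≤ 11: [(1,9) (2,2) (11,52/17) (11,163/9) (6,17)]
3. After y ≥ 5: [(1,9) (11/7,5) (11,5) (11,163/9) (6,17)]
4. After y ≤ 10: [(13/8,10) (1,9) (11/7,5) (11,5) (11,10)]
5. Canonical ring: [(1,9) (11/7,5) (11,5) (11,10) (13/8,10)]

Clipped polygon: [(1,9) (11/7,5) (11,5) (11,10) (13/8,10)]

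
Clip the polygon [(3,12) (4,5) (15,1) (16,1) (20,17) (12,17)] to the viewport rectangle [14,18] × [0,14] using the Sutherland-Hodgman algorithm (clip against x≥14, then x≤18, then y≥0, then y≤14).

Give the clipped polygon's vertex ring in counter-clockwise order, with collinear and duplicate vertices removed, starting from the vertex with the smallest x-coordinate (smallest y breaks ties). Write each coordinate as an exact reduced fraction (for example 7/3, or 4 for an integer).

Clipped polygon: [(14,15/11) (15,1) (16,1) (18,9) (18,14) (14,14)]

1. After x ≥ 14: [(14,15/11) (15,1) (16,1) (20,17) (14,17)]
2. After x ≤ 18: [(14,15/11) (15,1) (16,1) (18,9) (18,17) (14,17)]
3. After y ≥ 0: [(14,15/11) (15,1) (16,1) (18,9) (18,17) (14,17)]
4. After y ≤ 14: [(14,14) (14,15/11) (15,1) (16,1) (18,9) (18,14)]
5. Canonical ring: [(14,15/11) (15,1) (16,1) (18,9) (18,14) (14,14)]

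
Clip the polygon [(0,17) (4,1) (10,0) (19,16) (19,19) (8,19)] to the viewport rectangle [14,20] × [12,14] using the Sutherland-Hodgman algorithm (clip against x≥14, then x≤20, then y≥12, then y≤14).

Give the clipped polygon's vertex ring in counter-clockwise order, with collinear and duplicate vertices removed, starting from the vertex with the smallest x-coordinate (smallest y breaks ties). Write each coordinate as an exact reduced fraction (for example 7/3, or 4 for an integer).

1. After x ≥ 14: [(14,64/9) (19,16) (19,19) (14,19)]
2. After x ≤ 20: [(14,64/9) (19,16) (19,19) (14,19)]
3. After y ≥ 12: [(14,12) (67/4,12) (19,16) (19,19) (14,19)]
4. After y ≤ 14: [(14,14) (14,12) (67/4,12) (143/8,14)]
5. Canonical ring: [(14,12) (67/4,12) (143/8,14) (14,14)]

Clipped polygon: [(14,12) (67/4,12) (143/8,14) (14,14)]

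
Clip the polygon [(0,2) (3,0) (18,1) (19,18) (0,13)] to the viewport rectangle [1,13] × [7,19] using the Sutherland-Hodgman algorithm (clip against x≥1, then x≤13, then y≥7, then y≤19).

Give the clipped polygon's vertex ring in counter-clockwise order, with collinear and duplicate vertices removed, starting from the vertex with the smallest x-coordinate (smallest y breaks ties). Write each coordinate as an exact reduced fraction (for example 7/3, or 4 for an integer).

Clipped polygon: [(1,7) (13,7) (13,312/19) (1,252/19)]

1. After x ≥ 1: [(1,4/3) (3,0) (18,1) (19,18) (1,252/19)]
2. After x ≤ 13: [(1,4/3) (3,0) (13,2/3) (13,312/19) (1,252/19)]
3. After y ≥ 7: [(1,7) (13,7) (13,312/19) (1,252/19)]
4. After y ≤ 19: [(1,7) (13,7) (13,312/19) (1,252/19)]
5. Canonical ring: [(1,7) (13,7) (13,312/19) (1,252/19)]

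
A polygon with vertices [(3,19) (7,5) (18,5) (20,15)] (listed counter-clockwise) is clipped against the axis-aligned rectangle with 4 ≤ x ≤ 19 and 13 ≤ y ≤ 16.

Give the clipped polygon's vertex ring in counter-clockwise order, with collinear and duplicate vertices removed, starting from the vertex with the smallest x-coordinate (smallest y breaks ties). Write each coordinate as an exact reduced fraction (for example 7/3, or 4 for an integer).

1. After x ≥ 4: [(4,319/17) (4,31/2) (7,5) (18,5) (20,15)]
2. After x ≤ 19: [(19,259/17) (4,319/17) (4,31/2) (7,5) (18,5) (19,10)]
3. After y ≥ 13: [(19,13) (19,259/17) (4,319/17) (4,31/2) (33/7,13)]
4. After y ≤ 16: [(19,13) (19,259/17) (63/4,16) (4,16) (4,31/2) (33/7,13)]
5. Canonical ring: [(4,31/2) (33/7,13) (19,13) (19,259/17) (63/4,16) (4,16)]

Clipped polygon: [(4,31/2) (33/7,13) (19,13) (19,259/17) (63/4,16) (4,16)]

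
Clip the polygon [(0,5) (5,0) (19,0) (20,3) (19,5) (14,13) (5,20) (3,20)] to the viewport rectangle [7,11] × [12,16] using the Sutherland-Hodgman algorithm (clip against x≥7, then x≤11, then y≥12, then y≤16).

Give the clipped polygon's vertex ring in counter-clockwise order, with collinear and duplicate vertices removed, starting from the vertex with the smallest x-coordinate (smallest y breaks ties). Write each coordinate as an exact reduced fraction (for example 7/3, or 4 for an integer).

1. After x ≥ 7: [(7,0) (19,0) (20,3) (19,5) (14,13) (7,166/9)]
2. After x ≤ 11: [(7,0) (11,0) (11,46/3) (7,166/9)]
3. After y ≥ 12: [(7,12) (11,12) (11,46/3) (7,166/9)]
4. After y ≤ 16: [(7,16) (7,12) (11,12) (11,46/3) (71/7,16)]
5. Canonical ring: [(7,12) (11,12) (11,46/3) (71/7,16) (7,16)]

Clipped polygon: [(7,12) (11,12) (11,46/3) (71/7,16) (7,16)]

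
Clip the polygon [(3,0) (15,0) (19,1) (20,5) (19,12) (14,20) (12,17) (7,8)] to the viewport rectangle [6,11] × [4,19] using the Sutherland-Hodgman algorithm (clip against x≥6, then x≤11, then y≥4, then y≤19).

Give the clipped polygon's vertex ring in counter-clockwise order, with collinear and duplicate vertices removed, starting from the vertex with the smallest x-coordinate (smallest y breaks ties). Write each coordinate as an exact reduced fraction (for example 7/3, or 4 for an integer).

1. After x ≥ 6: [(6,6) (6,0) (15,0) (19,1) (20,5) (19,12) (14,20) (12,17) (7,8)]
2. After x ≤ 11: [(6,6) (6,0) (11,0) (11,76/5) (7,8)]
3. After y ≥ 4: [(6,6) (6,4) (11,4) (11,76/5) (7,8)]
4. After y ≤ 19: [(6,6) (6,4) (11,4) (11,76/5) (7,8)]
5. Canonical ring: [(6,4) (11,4) (11,76/5) (7,8) (6,6)]

Clipped polygon: [(6,4) (11,4) (11,76/5) (7,8) (6,6)]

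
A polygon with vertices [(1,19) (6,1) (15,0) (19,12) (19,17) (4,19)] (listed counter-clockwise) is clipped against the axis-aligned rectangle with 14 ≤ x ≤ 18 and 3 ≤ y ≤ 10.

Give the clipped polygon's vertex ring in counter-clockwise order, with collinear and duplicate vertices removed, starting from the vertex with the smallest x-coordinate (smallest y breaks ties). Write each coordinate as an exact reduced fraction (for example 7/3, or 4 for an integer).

1. After x ≥ 14: [(14,1/9) (15,0) (19,12) (19,17) (14,53/3)]
2. After x ≤ 18: [(14,1/9) (15,0) (18,9) (18,257/15) (14,53/3)]
3. After y ≥ 3: [(14,3) (16,3) (18,9) (18,257/15) (14,53/3)]
4. After y ≤ 10: [(14,10) (14,3) (16,3) (18,9) (18,10)]
5. Canonical ring: [(14,3) (16,3) (18,9) (18,10) (14,10)]

Clipped polygon: [(14,3) (16,3) (18,9) (18,10) (14,10)]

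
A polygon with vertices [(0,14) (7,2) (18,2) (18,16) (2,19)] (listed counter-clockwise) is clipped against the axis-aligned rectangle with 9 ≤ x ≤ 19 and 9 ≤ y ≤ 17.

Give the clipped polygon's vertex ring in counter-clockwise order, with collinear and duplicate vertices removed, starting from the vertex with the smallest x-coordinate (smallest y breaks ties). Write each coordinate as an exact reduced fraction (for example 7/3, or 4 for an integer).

Clipped polygon: [(9,9) (18,9) (18,16) (38/3,17) (9,17)]

1. After x ≥ 9: [(9,2) (18,2) (18,16) (9,283/16)]
2. After x ≤ 19: [(9,2) (18,2) (18,16) (9,283/16)]
3. After y ≥ 9: [(9,9) (18,9) (18,16) (9,283/16)]
4. After y ≤ 17: [(9,17) (9,9) (18,9) (18,16) (38/3,17)]
5. Canonical ring: [(9,9) (18,9) (18,16) (38/3,17) (9,17)]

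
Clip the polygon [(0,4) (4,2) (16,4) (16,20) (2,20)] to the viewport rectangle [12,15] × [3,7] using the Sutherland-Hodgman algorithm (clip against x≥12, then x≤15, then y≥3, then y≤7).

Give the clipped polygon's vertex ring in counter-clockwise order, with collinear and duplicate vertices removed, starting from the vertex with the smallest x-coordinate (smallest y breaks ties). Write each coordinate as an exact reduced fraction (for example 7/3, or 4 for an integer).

Clipped polygon: [(12,10/3) (15,23/6) (15,7) (12,7)]

1. After x ≥ 12: [(12,10/3) (16,4) (16,20) (12,20)]
2. After x ≤ 15: [(12,10/3) (15,23/6) (15,20) (12,20)]
3. After y ≥ 3: [(12,10/3) (15,23/6) (15,20) (12,20)]
4. After y ≤ 7: [(12,7) (12,10/3) (15,23/6) (15,7)]
5. Canonical ring: [(12,10/3) (15,23/6) (15,7) (12,7)]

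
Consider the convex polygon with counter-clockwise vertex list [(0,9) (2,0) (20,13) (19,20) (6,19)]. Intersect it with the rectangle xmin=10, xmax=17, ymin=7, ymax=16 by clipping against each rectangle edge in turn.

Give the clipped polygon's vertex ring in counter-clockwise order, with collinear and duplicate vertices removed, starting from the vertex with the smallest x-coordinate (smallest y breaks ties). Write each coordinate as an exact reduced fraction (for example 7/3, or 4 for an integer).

Clipped polygon: [(10,7) (152/13,7) (17,65/6) (17,16) (10,16)]

1. After x ≥ 10: [(10,52/9) (20,13) (19,20) (10,251/13)]
2. After x ≤ 17: [(10,52/9) (17,65/6) (17,258/13) (10,251/13)]
3. After y ≥ 7: [(10,7) (152/13,7) (17,65/6) (17,258/13) (10,251/13)]
4. After y ≤ 16: [(10,16) (10,7) (152/13,7) (17,65/6) (17,16)]
5. Canonical ring: [(10,7) (152/13,7) (17,65/6) (17,16) (10,16)]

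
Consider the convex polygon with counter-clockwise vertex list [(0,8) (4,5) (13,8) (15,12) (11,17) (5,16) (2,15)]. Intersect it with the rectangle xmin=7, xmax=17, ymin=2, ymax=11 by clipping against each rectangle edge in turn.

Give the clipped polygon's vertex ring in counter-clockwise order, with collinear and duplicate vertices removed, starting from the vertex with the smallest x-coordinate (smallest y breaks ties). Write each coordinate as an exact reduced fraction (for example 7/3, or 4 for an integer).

1. After x ≥ 7: [(7,6) (13,8) (15,12) (11,17) (7,49/3)]
2. After x ≤ 17: [(7,6) (13,8) (15,12) (11,17) (7,49/3)]
3. After y ≥ 2: [(7,6) (13,8) (15,12) (11,17) (7,49/3)]
4. After y ≤ 11: [(7,11) (7,6) (13,8) (29/2,11)]
5. Canonical ring: [(7,6) (13,8) (29/2,11) (7,11)]

Clipped polygon: [(7,6) (13,8) (29/2,11) (7,11)]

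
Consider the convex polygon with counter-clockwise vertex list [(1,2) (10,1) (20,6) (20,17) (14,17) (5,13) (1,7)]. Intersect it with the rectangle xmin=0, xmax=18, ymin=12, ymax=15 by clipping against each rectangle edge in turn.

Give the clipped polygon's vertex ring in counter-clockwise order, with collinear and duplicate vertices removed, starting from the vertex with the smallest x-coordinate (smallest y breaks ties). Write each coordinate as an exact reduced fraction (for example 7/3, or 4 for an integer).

Clipped polygon: [(13/3,12) (18,12) (18,15) (19/2,15) (5,13)]

1. After x ≥ 0: [(1,2) (10,1) (20,6) (20,17) (14,17) (5,13) (1,7)]
2. After x ≤ 18: [(1,2) (10,1) (18,5) (18,17) (14,17) (5,13) (1,7)]
3. After y ≥ 12: [(18,12) (18,17) (14,17) (5,13) (13/3,12)]
4. After y ≤ 15: [(18,12) (18,15) (19/2,15) (5,13) (13/3,12)]
5. Canonical ring: [(13/3,12) (18,12) (18,15) (19/2,15) (5,13)]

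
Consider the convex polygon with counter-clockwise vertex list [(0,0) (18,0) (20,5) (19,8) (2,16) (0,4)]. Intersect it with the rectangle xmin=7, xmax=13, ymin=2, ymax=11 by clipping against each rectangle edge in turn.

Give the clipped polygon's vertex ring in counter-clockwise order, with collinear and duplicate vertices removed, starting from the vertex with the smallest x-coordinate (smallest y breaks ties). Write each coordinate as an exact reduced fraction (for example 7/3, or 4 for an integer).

1. After x ≥ 7: [(7,0) (18,0) (20,5) (19,8) (7,232/17)]
2. After x ≤ 13: [(7,0) (13,0) (13,184/17) (7,232/17)]
3. After y ≥ 2: [(7,2) (13,2) (13,184/17) (7,232/17)]
4. After y ≤ 11: [(7,11) (7,2) (13,2) (13,184/17) (101/8,11)]
5. Canonical ring: [(7,2) (13,2) (13,184/17) (101/8,11) (7,11)]

Clipped polygon: [(7,2) (13,2) (13,184/17) (101/8,11) (7,11)]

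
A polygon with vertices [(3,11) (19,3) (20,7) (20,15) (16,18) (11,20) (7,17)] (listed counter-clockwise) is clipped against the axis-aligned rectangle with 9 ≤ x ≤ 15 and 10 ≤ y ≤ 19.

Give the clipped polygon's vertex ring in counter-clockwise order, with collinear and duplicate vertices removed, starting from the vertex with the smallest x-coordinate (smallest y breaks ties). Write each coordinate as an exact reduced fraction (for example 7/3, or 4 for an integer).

1. After x ≥ 9: [(9,8) (19,3) (20,7) (20,15) (16,18) (11,20) (9,37/2)]
2. After x ≤ 15: [(9,8) (15,5) (15,92/5) (11,20) (9,37/2)]
3. After y ≥ 10: [(9,10) (15,10) (15,92/5) (11,20) (9,37/2)]
4. After y ≤ 19: [(9,10) (15,10) (15,92/5) (27/2,19) (29/3,19) (9,37/2)]
5. Canonical ring: [(9,10) (15,10) (15,92/5) (27/2,19) (29/3,19) (9,37/2)]

Clipped polygon: [(9,10) (15,10) (15,92/5) (27/2,19) (29/3,19) (9,37/2)]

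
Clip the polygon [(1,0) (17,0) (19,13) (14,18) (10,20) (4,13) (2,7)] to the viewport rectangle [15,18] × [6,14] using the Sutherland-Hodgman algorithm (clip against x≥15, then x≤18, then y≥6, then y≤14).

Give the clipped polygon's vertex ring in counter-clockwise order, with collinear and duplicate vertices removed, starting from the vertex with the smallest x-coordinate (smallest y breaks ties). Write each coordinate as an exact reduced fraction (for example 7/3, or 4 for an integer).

Clipped polygon: [(15,6) (233/13,6) (18,13/2) (18,14) (15,14)]

1. After x ≥ 15: [(15,0) (17,0) (19,13) (15,17)]
2. After x ≤ 18: [(15,0) (17,0) (18,13/2) (18,14) (15,17)]
3. After y ≥ 6: [(15,6) (233/13,6) (18,13/2) (18,14) (15,17)]
4. After y ≤ 14: [(15,14) (15,6) (233/13,6) (18,13/2) (18,14) (18,14)]
5. Canonical ring: [(15,6) (233/13,6) (18,13/2) (18,14) (15,14)]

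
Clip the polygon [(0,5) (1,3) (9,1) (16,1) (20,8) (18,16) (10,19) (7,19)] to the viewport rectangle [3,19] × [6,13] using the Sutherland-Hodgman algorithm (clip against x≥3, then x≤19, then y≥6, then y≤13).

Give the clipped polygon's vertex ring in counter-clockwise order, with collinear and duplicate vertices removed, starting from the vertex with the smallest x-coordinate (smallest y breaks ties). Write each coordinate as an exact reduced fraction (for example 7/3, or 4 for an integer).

1. After x ≥ 3: [(3,11) (3,5/2) (9,1) (16,1) (20,8) (18,16) (10,19) (7,19)]
2. After x ≤ 19: [(3,11) (3,5/2) (9,1) (16,1) (19,25/4) (19,12) (18,16) (10,19) (7,19)]
3. After y ≥ 6: [(3,11) (3,6) (132/7,6) (19,25/4) (19,12) (18,16) (10,19) (7,19)]
4. After y ≤ 13: [(4,13) (3,11) (3,6) (132/7,6) (19,25/4) (19,12) (75/4,13)]
5. Canonical ring: [(3,6) (132/7,6) (19,25/4) (19,12) (75/4,13) (4,13) (3,11)]

Clipped polygon: [(3,6) (132/7,6) (19,25/4) (19,12) (75/4,13) (4,13) (3,11)]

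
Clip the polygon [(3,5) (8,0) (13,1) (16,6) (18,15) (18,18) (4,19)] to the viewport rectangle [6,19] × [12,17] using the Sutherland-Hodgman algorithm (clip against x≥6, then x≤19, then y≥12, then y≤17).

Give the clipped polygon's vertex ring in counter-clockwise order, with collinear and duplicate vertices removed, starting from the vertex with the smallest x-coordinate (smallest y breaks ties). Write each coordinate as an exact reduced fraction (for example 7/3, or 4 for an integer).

1. After x ≥ 6: [(6,2) (8,0) (13,1) (16,6) (18,15) (18,18) (6,132/7)]
2. After x ≤ 19: [(6,2) (8,0) (13,1) (16,6) (18,15) (18,18) (6,132/7)]
3. After y ≥ 12: [(6,12) (52/3,12) (18,15) (18,18) (6,132/7)]
4. After y ≤ 17: [(6,17) (6,12) (52/3,12) (18,15) (18,17)]
5. Canonical ring: [(6,12) (52/3,12) (18,15) (18,17) (6,17)]

Clipped polygon: [(6,12) (52/3,12) (18,15) (18,17) (6,17)]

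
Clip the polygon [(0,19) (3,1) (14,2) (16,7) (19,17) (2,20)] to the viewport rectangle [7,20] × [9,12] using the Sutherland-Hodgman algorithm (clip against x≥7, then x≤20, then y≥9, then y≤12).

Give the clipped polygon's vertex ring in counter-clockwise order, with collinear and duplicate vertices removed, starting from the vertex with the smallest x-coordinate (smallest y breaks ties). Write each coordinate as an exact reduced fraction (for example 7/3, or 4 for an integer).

Clipped polygon: [(7,9) (83/5,9) (35/2,12) (7,12)]

1. After x ≥ 7: [(7,15/11) (14,2) (16,7) (19,17) (7,325/17)]
2. After x ≤ 20: [(7,15/11) (14,2) (16,7) (19,17) (7,325/17)]
3. After y ≥ 9: [(7,9) (83/5,9) (19,17) (7,325/17)]
4. After y ≤ 12: [(7,12) (7,9) (83/5,9) (35/2,12)]
5. Canonical ring: [(7,9) (83/5,9) (35/2,12) (7,12)]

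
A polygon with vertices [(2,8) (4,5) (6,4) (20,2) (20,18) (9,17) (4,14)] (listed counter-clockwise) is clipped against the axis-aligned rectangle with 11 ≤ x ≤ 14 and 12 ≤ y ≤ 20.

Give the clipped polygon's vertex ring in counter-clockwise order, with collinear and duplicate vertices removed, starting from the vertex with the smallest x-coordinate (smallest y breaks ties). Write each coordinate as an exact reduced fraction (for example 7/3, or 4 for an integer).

1. After x ≥ 11: [(11,23/7) (20,2) (20,18) (11,189/11)]
2. After x ≤ 14: [(11,23/7) (14,20/7) (14,192/11) (11,189/11)]
3. After y ≥ 12: [(11,12) (14,12) (14,192/11) (11,189/11)]
4. After y ≤ 20: [(11,12) (14,12) (14,192/11) (11,189/11)]
5. Canonical ring: [(11,12) (14,12) (14,192/11) (11,189/11)]

Clipped polygon: [(11,12) (14,12) (14,192/11) (11,189/11)]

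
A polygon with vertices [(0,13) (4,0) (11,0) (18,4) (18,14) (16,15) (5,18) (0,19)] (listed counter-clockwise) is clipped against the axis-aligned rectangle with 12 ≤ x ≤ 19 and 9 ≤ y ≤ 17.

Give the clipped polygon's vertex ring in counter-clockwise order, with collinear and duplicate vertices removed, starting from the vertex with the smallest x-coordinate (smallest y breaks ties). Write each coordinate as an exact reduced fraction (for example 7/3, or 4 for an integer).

Clipped polygon: [(12,9) (18,9) (18,14) (16,15) (12,177/11)]

1. After x ≥ 12: [(12,4/7) (18,4) (18,14) (16,15) (12,177/11)]
2. After x ≤ 19: [(12,4/7) (18,4) (18,14) (16,15) (12,177/11)]
3. After y ≥ 9: [(12,9) (18,9) (18,14) (16,15) (12,177/11)]
4. After y ≤ 17: [(12,9) (18,9) (18,14) (16,15) (12,177/11)]
5. Canonical ring: [(12,9) (18,9) (18,14) (16,15) (12,177/11)]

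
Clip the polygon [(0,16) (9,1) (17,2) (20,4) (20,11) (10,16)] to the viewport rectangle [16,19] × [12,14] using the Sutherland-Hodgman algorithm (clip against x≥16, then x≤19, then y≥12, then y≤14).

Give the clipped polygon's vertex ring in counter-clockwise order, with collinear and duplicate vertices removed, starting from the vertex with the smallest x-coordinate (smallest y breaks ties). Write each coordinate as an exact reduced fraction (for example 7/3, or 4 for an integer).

Clipped polygon: [(16,12) (18,12) (16,13)]

1. After x ≥ 16: [(16,15/8) (17,2) (20,4) (20,11) (16,13)]
2. After x ≤ 19: [(16,15/8) (17,2) (19,10/3) (19,23/2) (16,13)]
3. After y ≥ 12: [(16,12) (18,12) (16,13)]
4. After y ≤ 14: [(16,12) (18,12) (16,13)]
5. Canonical ring: [(16,12) (18,12) (16,13)]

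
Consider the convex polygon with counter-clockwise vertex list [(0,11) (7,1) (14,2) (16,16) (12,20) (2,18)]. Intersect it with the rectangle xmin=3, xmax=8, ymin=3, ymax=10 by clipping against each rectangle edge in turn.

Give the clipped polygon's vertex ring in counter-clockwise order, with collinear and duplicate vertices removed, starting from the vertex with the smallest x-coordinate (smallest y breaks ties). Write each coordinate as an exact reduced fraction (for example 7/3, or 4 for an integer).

1. After x ≥ 3: [(3,47/7) (7,1) (14,2) (16,16) (12,20) (3,91/5)]
2. After x ≤ 8: [(3,47/7) (7,1) (8,8/7) (8,96/5) (3,91/5)]
3. After y ≥ 3: [(3,47/7) (28/5,3) (8,3) (8,96/5) (3,91/5)]
4. After y ≤ 10: [(3,10) (3,47/7) (28/5,3) (8,3) (8,10)]
5. Canonical ring: [(3,47/7) (28/5,3) (8,3) (8,10) (3,10)]

Clipped polygon: [(3,47/7) (28/5,3) (8,3) (8,10) (3,10)]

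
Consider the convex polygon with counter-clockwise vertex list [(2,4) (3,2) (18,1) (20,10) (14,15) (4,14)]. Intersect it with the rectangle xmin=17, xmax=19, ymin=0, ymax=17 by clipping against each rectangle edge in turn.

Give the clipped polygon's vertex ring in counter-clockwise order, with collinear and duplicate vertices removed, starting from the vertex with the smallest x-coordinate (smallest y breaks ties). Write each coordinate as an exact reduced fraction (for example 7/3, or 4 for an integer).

1. After x ≥ 17: [(17,16/15) (18,1) (20,10) (17,25/2)]
2. After x ≤ 19: [(17,16/15) (18,1) (19,11/2) (19,65/6) (17,25/2)]
3. After y ≥ 0: [(17,16/15) (18,1) (19,11/2) (19,65/6) (17,25/2)]
4. After y ≤ 17: [(17,16/15) (18,1) (19,11/2) (19,65/6) (17,25/2)]
5. Canonical ring: [(17,16/15) (18,1) (19,11/2) (19,65/6) (17,25/2)]

Clipped polygon: [(17,16/15) (18,1) (19,11/2) (19,65/6) (17,25/2)]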